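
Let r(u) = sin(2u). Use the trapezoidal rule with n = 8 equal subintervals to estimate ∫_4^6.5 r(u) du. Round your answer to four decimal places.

-0.5092

Δu = (6.5 − 4)/8 = 0.3125.
r(4) ≈ 0.9894, r(4.3125) ≈ 0.7172, r(4.625) ≈ 0.1739, r(4.9375) ≈ -0.4352, r(5.25) ≈ -0.8797, r(5.5625) ≈ -0.9916, r(5.875) ≈ -0.7287, r(6.1875) ≈ -0.1902, r(6.5) ≈ 0.4202.
T_8 = (Δu/2)·[r(u_0) + 2r(u_1) + ... + 2r(u_{7}) + r(u_8)].
Sum ≈ -0.5092.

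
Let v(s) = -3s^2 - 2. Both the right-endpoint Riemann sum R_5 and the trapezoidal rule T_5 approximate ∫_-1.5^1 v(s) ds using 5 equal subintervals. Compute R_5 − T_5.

R_5 = -8.75.
T_5 = -9.6875.
R_5 − T_5 = 0.9375.

0.9375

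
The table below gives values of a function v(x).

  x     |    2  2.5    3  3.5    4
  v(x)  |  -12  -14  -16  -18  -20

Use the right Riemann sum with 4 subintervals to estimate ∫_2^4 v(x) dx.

Δx = 0.5.
Sum = 0.5·[(-14) + (-16) + (-18) + (-20)] = -34.

-34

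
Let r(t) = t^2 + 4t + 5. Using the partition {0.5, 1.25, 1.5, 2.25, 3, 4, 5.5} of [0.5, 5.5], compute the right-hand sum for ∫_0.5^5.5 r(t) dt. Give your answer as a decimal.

Subinterval widths: 0.75, 0.25, 0.75, 0.75, 1, 1.5.
Right endpoints: 1.25, 1.5, 2.25, 3, 4, 5.5.
r(1.25) = 11.5625, r(1.5) = 13.25, r(2.25) = 19.0625, r(3) = 26, r(4) = 37, r(5.5) = 57.25.
Sum = Σ Δt_i · r(t_i).
Sum = 168.65625.

168.65625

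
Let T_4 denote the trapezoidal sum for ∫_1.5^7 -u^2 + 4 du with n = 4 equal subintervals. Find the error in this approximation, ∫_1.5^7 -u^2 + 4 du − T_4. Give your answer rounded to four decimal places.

1.7331

Exact integral: ∫_1.5^7 f(u) du ≈ -91.208333.
T_4 = -92.94140625.
Error ≈ -91.208333 − (-92.94140625) ≈ 1.7331.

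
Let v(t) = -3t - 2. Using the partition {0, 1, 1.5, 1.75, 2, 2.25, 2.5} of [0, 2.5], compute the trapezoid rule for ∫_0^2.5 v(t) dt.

Subinterval widths: 1, 0.5, 0.25, 0.25, 0.25, 0.25.
v(0) = -2, v(1) = -5, v(1.5) = -6.5, v(1.75) = -7.25, v(2) = -8, v(2.25) = -8.75, v(2.5) = -9.5.
On each subinterval the trapezoid contributes (Δt_i/2)·[v(t_{i-1}) + v(t_i)].
Sum = -14.375.

-14.375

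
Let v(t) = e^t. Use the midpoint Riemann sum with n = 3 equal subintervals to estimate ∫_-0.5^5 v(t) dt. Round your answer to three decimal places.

128.971

Δt = (5 − (-0.5))/3 = 11/6.
Midpoints: 5/12, 2.25, 49/12.
v(5/12) ≈ 1.517, v(2.25) ≈ 9.488, v(49/12) ≈ 59.343.
Sum = Δt · [v(5/12) + v(2.25) + v(49/12)].
Sum ≈ 128.971.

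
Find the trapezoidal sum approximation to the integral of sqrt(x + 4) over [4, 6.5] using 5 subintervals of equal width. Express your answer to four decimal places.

7.5972

Δx = (6.5 − 4)/5 = 0.5.
f(4) ≈ 2.8284, f(4.5) ≈ 2.9155, f(5) ≈ 3.0000, f(5.5) ≈ 3.0822, f(6) ≈ 3.1623, f(6.5) ≈ 3.2404.
T_5 = (Δx/2)·[f(x_0) + 2f(x_1) + ... + 2f(x_{4}) + f(x_5)].
Sum ≈ 7.5972.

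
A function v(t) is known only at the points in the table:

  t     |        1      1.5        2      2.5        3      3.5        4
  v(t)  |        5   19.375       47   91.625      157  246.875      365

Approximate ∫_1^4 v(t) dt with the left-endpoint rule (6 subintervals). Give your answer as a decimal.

Δt = 0.5.
Sum = 0.5·[5 + 19.375 + 47 + 91.625 + 157 + 246.875] = 283.4375.

283.4375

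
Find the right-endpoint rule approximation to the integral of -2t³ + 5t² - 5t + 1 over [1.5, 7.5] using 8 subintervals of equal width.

Δt = (7.5 − 1.5)/8 = 0.75.
Right endpoints: 2.25, 3, 3.75, 4.5, 5.25, 6, 6.75, 7.5.
f(2.25) = -7.71875, f(3) = -23, f(3.75) = -52.90625, f(4.5) = -102.5, f(5.25) = -176.84375, f(6) = -281, f(6.75) = -420.03125, f(7.5) = -599.
Sum = Δt · [f(2.25) + f(3) + f(3.75) + ...].
Sum = -1247.25.

-1247.25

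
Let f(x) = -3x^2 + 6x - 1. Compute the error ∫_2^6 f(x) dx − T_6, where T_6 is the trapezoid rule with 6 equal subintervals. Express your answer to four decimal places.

0.8889

Exact integral: ∫_2^6 f(x) dx = -116.
T_6 ≈ -116.888889.
Error ≈ -116 − (-116.888889) ≈ 0.8889.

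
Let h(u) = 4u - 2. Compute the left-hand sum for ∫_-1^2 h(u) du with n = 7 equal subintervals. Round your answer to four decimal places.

Δu = (2 − (-1))/7 = 3/7.
Left endpoints: -1, -4/7, -1/7, 2/7, 5/7, 8/7, 11/7.
h(-1) = -6, h(-4/7) = -30/7, h(-1/7) = -18/7, h(2/7) = -6/7, h(5/7) = 6/7, h(8/7) = 18/7, h(11/7) = 30/7.
Sum = Δu · [h(-1) + h(-4/7) + h(-1/7) + ...].
Sum ≈ -2.5714.

-2.5714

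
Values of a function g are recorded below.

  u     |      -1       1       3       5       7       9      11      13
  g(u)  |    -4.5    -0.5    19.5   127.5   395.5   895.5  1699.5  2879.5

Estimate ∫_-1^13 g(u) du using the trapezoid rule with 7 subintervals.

9149

Δu = 2.
T_7 = (2/2)·[(-4.5) + 2·(-0.5) + 2·19.5 + 2·127.5 + 2·395.5 + 2·895.5 + 2·1699.5 + 2879.5] = 9149.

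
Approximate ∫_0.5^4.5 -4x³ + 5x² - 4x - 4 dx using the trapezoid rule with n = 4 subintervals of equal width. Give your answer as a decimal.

Δx = (4.5 − 0.5)/4 = 1.
f(0.5) = -5.25, f(1.5) = -12.25, f(2.5) = -45.25, f(3.5) = -128.25, f(4.5) = -285.25.
T_4 = (Δx/2)·[f(x_0) + 2f(x_1) + 2f(x_2) + 2f(x_3) + f(x_4)].
Sum = -331.

-331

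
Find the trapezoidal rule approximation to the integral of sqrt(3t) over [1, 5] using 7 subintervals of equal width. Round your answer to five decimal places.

Δt = (5 − 1)/7 = 4/7.
f(1) ≈ 1.73205, f(11/7) ≈ 2.17124, f(15/7) ≈ 2.53546, f(19/7) ≈ 2.85357, f(23/7) ≈ 3.13961, f(27/7) ≈ 3.40168, f(31/7) ≈ 3.64496, f(5) ≈ 3.87298.
T_7 = (Δt/2)·[f(t_0) + 2f(t_1) + ... + 2f(t_{6}) + f(t_7)].
Sum ≈ 11.74231.

11.74231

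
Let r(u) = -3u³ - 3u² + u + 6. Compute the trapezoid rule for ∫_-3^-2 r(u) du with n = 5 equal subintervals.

33.38

Δu = (-2 − (-3))/5 = 0.2.
r(-3) = 57, r(-2.8) = 45.536, r(-2.6) = 35.848, r(-2.4) = 27.792, r(-2.2) = 21.224, r(-2) = 16.
T_5 = (Δu/2)·[r(u_0) + 2r(u_1) + ... + 2r(u_{4}) + r(u_5)].
Sum = 33.38.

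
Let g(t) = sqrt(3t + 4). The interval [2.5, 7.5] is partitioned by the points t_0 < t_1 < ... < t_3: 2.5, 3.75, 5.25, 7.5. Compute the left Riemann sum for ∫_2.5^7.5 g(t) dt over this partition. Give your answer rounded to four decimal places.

20.0959

Subinterval widths: 1.25, 1.5, 2.25.
Left endpoints: 2.5, 3.75, 5.25.
g(2.5) ≈ 3.3912, g(3.75) ≈ 3.9051, g(5.25) ≈ 4.4441.
Sum = Σ Δt_i · g(t_i).
Sum ≈ 20.0959.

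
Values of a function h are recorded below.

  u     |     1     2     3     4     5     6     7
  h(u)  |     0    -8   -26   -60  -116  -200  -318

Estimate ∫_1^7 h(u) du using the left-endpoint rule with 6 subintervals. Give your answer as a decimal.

-410

Δu = 1.
Sum = 1·[0 + (-8) + (-26) + (-60) + (-116) + (-200)] = -410.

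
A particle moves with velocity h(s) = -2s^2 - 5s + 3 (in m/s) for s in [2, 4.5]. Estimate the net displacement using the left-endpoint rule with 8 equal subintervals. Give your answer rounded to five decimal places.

Δs = (4.5 − 2)/8 = 0.3125.
Left endpoints: 2, 2.3125, 2.625, 2.9375, 3.25, 3.5625, 3.875, 4.1875.
h(2) = -15, h(2.3125) = -19.2578125, h(2.625) = -23.90625, h(2.9375) = -28.9453125, h(3.25) = -34.375, h(3.5625) = -40.1953125, h(3.875) = -46.40625, h(4.1875) = -53.0078125.
Sum = Δs · [h(2) + h(2.3125) + h(2.625) + ...].
Sum ≈ -81.59180.

-81.59180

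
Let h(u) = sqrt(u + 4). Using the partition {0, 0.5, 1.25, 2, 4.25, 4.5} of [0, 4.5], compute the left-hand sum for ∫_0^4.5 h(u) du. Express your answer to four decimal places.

Subinterval widths: 0.5, 0.75, 0.75, 2.25, 0.25.
Left endpoints: 0, 0.5, 1.25, 2, 4.25.
h(0) ≈ 2.0000, h(0.5) ≈ 2.1213, h(1.25) ≈ 2.2913, h(2) ≈ 2.4495, h(4.25) ≈ 2.8723.
Sum = Σ Δu_i · h(u_i).
Sum ≈ 10.5389.

10.5389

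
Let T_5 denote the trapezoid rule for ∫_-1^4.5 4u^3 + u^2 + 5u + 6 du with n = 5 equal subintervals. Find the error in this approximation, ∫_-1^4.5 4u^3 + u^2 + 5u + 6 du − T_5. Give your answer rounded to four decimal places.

Exact integral: ∫_-1^4.5 f(u) du ≈ 520.895833.
T_5 = 545.2975.
Error ≈ 520.895833 − 545.2975 ≈ -24.4017.

-24.4017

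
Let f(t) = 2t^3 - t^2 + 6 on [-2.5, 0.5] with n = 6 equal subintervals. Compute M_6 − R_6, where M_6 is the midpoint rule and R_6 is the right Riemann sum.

-8.0625

M_6 = -6.3125.
R_6 = 1.75.
M_6 − R_6 = -8.0625.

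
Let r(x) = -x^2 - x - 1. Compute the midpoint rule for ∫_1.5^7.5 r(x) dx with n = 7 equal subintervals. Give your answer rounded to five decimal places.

-172.13265

Δx = (7.5 − 1.5)/7 = 6/7.
Midpoints: 27/14, 39/14, 51/14, 4.5, 75/14, 87/14, 99/14.
r(27/14) = -1303/196, r(39/14) = -2263/196, r(51/14) = -3511/196, r(4.5) = -25.75, r(75/14) = -6871/196, r(87/14) = -8983/196, r(99/14) = -11383/196.
Sum = Δx · [r(27/14) + r(39/14) + r(51/14) + ...].
Sum ≈ -172.13265.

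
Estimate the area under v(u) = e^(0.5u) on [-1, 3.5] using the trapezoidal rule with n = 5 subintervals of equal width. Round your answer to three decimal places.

Δu = (3.5 − (-1))/5 = 0.9.
v(-1) ≈ 0.607, v(-0.1) ≈ 0.951, v(0.8) ≈ 1.492, v(1.7) ≈ 2.340, v(2.6) ≈ 3.669, v(3.5) ≈ 5.755.
T_5 = (Δu/2)·[v(u_0) + 2v(u_1) + ... + 2v(u_{4}) + v(u_5)].
Sum ≈ 10.469.

10.469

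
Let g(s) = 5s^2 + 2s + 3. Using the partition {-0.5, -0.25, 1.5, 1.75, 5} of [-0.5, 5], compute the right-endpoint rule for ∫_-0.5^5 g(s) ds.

Subinterval widths: 0.25, 1.75, 0.25, 3.25.
Right endpoints: -0.25, 1.5, 1.75, 5.
g(-0.25) = 2.8125, g(1.5) = 17.25, g(1.75) = 21.8125, g(5) = 138.
Sum = Σ Δs_i · g(s_i).
Sum = 484.84375.

484.84375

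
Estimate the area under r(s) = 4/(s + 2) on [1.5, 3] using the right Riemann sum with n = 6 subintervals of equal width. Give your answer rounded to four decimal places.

1.3847

Δs = (3 − 1.5)/6 = 0.25.
Right endpoints: 1.75, 2, 2.25, 2.5, 2.75, 3.
r(1.75) = 16/15, r(2) = 1, r(2.25) = 16/17, r(2.5) = 8/9, r(2.75) = 16/19, r(3) = 0.8.
Sum = Δs · [r(1.75) + r(2) + r(2.25) + ...].
Sum ≈ 1.3847.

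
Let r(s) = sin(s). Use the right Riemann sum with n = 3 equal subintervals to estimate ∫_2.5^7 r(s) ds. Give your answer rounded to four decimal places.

-1.2080

Δs = (7 − 2.5)/3 = 1.5.
Right endpoints: 4, 5.5, 7.
r(4) ≈ -0.7568, r(5.5) ≈ -0.7055, r(7) ≈ 0.6570.
Sum = Δs · [r(4) + r(5.5) + r(7)].
Sum ≈ -1.2080.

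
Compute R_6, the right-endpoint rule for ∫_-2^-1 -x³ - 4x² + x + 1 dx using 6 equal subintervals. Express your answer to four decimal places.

-5.5810

Δx = (-1 − (-2))/6 = 1/6.
Right endpoints: -11/6, -5/3, -1.5, -4/3, -7/6, -1.
f(-11/6) = -1753/216, f(-5/3) = -193/27, f(-1.5) = -6.125, f(-4/3) = -137/27, f(-7/6) = -869/216, f(-1) = -3.
Sum = Δx · [f(-11/6) + f(-5/3) + f(-1.5) + ...].
Sum ≈ -5.5810.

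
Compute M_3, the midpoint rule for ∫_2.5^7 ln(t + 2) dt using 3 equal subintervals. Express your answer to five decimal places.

8.51698

Δt = (7 − 2.5)/3 = 1.5.
Midpoints: 3.25, 4.75, 6.25.
f(3.25) ≈ 1.65823, f(4.75) ≈ 1.90954, f(6.25) ≈ 2.11021.
Sum = Δt · [f(3.25) + f(4.75) + f(6.25)].
Sum ≈ 8.51698.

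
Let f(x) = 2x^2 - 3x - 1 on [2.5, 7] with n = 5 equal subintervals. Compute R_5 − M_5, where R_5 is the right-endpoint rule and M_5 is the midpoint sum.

34.2225

R_5 = 183.24.
M_5 = 149.0175.
R_5 − M_5 = 34.2225.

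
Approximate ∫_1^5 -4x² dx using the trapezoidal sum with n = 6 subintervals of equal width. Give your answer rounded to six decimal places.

-166.518519

Δx = (5 − 1)/6 = 2/3.
f(1) = -4, f(5/3) = -100/9, f(7/3) = -196/9, f(3) = -36, f(11/3) = -484/9, f(13/3) = -676/9, f(5) = -100.
T_6 = (Δx/2)·[f(x_0) + 2f(x_1) + ... + 2f(x_{5}) + f(x_6)].
Sum ≈ -166.518519.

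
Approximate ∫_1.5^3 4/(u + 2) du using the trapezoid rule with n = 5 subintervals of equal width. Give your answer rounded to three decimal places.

1.428

Δu = (3 − 1.5)/5 = 0.3.
f(1.5) = 8/7, f(1.8) = 20/19, f(2.1) = 40/41, f(2.4) = 10/11, f(2.7) = 40/47, f(3) = 0.8.
T_5 = (Δu/2)·[f(u_0) + 2f(u_1) + ... + 2f(u_{4}) + f(u_5)].
Sum ≈ 1.428.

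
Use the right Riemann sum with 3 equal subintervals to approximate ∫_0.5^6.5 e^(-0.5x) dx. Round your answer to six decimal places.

0.861356

Δx = (6.5 − 0.5)/3 = 2.
Right endpoints: 2.5, 4.5, 6.5.
f(2.5) ≈ 0.286505, f(4.5) ≈ 0.105399, f(6.5) ≈ 0.038774.
Sum = Δx · [f(2.5) + f(4.5) + f(6.5)].
Sum ≈ 0.861356.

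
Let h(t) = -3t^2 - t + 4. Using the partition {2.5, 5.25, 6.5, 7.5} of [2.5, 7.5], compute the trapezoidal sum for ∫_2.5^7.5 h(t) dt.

-423.125

Subinterval widths: 2.75, 1.25, 1.
h(2.5) = -17.25, h(5.25) = -83.9375, h(6.5) = -129.25, h(7.5) = -172.25.
On each subinterval the trapezoid contributes (Δt_i/2)·[h(t_{i-1}) + h(t_i)].
Sum = -423.125.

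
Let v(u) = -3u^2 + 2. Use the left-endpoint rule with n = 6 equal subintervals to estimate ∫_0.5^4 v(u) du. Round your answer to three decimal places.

Δu = (4 − 0.5)/6 = 7/12.
Left endpoints: 0.5, 13/12, 5/3, 2.25, 17/6, 41/12.
v(0.5) = 1.25, v(13/12) = -73/48, v(5/3) = -19/3, v(2.25) = -13.1875, v(17/6) = -265/12, v(41/12) = -1585/48.
Sum = Δu · [v(0.5) + v(13/12) + v(5/3) + ...].
Sum ≈ -43.689.

-43.689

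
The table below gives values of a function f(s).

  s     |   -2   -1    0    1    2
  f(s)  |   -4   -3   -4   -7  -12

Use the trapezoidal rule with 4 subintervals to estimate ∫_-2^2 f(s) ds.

Δs = 1.
T_4 = (1/2)·[(-4) + 2·(-3) + 2·(-4) + 2·(-7) + (-12)] = -22.

-22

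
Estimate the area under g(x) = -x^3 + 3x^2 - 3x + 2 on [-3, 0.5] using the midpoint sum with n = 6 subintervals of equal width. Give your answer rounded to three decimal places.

66.814

Δx = (0.5 − (-3))/6 = 7/12.
Midpoints: -65/24, -2.125, -37/24, -23/24, -0.375, 5/24.
g(-65/24) = 718793/13824, g(-2.125) = 16137/512, g(-37/24) = 240805/13824, g(-23/24) = 117647/13824, g(-0.375) = 1843/512, g(5/24) = 20683/13824.
Sum = Δx · [g(-65/24) + g(-2.125) + g(-37/24) + ...].
Sum ≈ 66.814.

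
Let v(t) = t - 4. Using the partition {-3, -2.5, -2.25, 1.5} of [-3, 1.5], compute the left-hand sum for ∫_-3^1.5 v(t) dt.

-28.5625

Subinterval widths: 0.5, 0.25, 3.75.
Left endpoints: -3, -2.5, -2.25.
v(-3) = -7, v(-2.5) = -6.5, v(-2.25) = -6.25.
Sum = Σ Δt_i · v(t_i).
Sum = -28.5625.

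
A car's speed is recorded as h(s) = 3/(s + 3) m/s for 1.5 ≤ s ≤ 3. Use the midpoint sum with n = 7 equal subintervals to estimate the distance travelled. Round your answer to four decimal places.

0.8629

Δs = (3 − 1.5)/7 = 3/14.
Midpoints: 45/28, 51/28, 57/28, 2.25, 69/28, 75/28, 81/28.
h(45/28) = 28/43, h(51/28) = 28/45, h(57/28) = 28/47, h(2.25) = 4/7, h(69/28) = 28/51, h(75/28) = 28/53, h(81/28) = 28/55.
Sum = Δs · [h(45/28) + h(51/28) + h(57/28) + ...].
Sum ≈ 0.8629.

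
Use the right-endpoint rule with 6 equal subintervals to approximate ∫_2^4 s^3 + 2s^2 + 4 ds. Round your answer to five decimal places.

119.07407

Δs = (4 − 2)/6 = 1/3.
Right endpoints: 7/3, 8/3, 3, 10/3, 11/3, 4.
f(7/3) = 745/27, f(8/3) = 1004/27, f(3) = 49, f(10/3) = 1708/27, f(11/3) = 2165/27, f(4) = 100.
Sum = Δs · [f(7/3) + f(8/3) + f(3) + ...].
Sum ≈ 119.07407.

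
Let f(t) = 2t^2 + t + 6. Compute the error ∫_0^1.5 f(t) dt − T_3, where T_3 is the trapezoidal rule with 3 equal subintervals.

Exact integral: ∫_0^1.5 f(t) dt = 12.375.
T_3 = 12.5.
Error = 12.375 − 12.5 = -0.125.

-0.125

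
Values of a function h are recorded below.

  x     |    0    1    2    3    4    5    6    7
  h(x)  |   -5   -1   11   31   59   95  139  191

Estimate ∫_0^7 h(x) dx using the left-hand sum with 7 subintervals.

329

Δx = 1.
Sum = 1·[(-5) + (-1) + 11 + 31 + 59 + 95 + 139] = 329.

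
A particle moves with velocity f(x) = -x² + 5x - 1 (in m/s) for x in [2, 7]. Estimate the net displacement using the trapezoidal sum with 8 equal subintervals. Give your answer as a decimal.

-4.4921875

Δx = (7 − 2)/8 = 0.625.
f(2) = 5, f(2.625) = 5.234375, f(3.25) = 4.6875, f(3.875) = 3.359375, f(4.5) = 1.25, f(5.125) = -1.640625, f(5.75) = -5.3125, f(6.375) = -9.765625, f(7) = -15.
T_8 = (Δx/2)·[f(x_0) + 2f(x_1) + ... + 2f(x_{7}) + f(x_8)].
Sum = -4.4921875.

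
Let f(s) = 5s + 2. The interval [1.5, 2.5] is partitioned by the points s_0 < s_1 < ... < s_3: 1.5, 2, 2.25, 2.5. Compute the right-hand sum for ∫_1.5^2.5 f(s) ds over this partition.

Subinterval widths: 0.5, 0.25, 0.25.
Right endpoints: 2, 2.25, 2.5.
f(2) = 12, f(2.25) = 13.25, f(2.5) = 14.5.
Sum = Σ Δs_i · f(s_i).
Sum = 12.9375.

12.9375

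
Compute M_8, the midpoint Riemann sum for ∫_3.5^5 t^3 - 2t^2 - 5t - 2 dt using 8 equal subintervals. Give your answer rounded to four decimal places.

Δt = (5 − 3.5)/8 = 0.1875.
Midpoints: 3.59375, 3.78125, 3.96875, 4.15625, 4.34375, 4.53125, 4.71875, 4.90625.
f(3.59375) = 20139/32768, f(3.78125) = 149481/32768, f(3.96875) = 300351/32768, f(4.15625) = 474045/32768, f(4.34375) = 671859/32768, f(4.53125) = 895089/32768, f(4.71875) = 1145031/32768, f(4.90625) = 1422981/32768.
Sum = Δt · [f(3.59375) + f(3.78125) + f(3.96875) + ...].
Sum ≈ 29.0621.

29.0621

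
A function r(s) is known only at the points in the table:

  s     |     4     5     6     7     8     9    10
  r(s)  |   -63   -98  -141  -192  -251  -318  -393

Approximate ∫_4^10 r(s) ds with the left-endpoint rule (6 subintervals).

Δs = 1.
Sum = 1·[(-63) + (-98) + (-141) + (-192) + (-251) + (-318)] = -1063.

-1063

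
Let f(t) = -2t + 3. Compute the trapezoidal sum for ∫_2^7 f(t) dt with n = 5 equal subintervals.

-30

Δt = (7 − 2)/5 = 1.
f(2) = -1, f(3) = -3, f(4) = -5, f(5) = -7, f(6) = -9, f(7) = -11.
T_5 = (Δt/2)·[f(t_0) + 2f(t_1) + ... + 2f(t_{4}) + f(t_5)].
Sum = -30.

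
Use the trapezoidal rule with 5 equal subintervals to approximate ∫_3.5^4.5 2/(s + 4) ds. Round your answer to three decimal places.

0.250

Δs = (4.5 − 3.5)/5 = 0.2.
f(3.5) = 4/15, f(3.7) = 20/77, f(3.9) = 20/79, f(4.1) = 20/81, f(4.3) = 20/83, f(4.5) = 4/17.
T_5 = (Δs/2)·[f(s_0) + 2f(s_1) + ... + 2f(s_{4}) + f(s_5)].
Sum ≈ 0.250.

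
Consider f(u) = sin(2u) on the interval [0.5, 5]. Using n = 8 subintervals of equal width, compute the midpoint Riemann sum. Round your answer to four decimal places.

0.7274

Δu = (5 − 0.5)/8 = 0.5625.
Midpoints: 0.78125, 1.34375, 1.90625, 2.46875, 3.03125, 3.59375, 4.15625, 4.71875.
f(0.78125) ≈ 1.0000, f(1.34375) ≈ 0.4386, f(1.90625) ≈ -0.6217, f(2.46875) ≈ -0.9748, f(3.03125) ≈ -0.2189, f(3.59375) ≈ 0.7860, f(4.15625) ≈ 0.8967, f(4.71875) ≈ -0.0127.
Sum = Δu · [f(0.78125) + f(1.34375) + f(1.90625) + ...].
Sum ≈ 0.7274.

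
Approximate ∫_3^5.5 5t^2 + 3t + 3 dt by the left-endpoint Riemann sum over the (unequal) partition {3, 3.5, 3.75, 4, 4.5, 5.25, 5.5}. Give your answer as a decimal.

Subinterval widths: 0.5, 0.25, 0.25, 0.5, 0.75, 0.25.
Left endpoints: 3, 3.5, 3.75, 4, 4.5, 5.25.
f(3) = 57, f(3.5) = 74.75, f(3.75) = 84.5625, f(4) = 95, f(4.5) = 117.75, f(5.25) = 156.5625.
Sum = Σ Δt_i · f(t_i).
Sum = 243.28125.

243.28125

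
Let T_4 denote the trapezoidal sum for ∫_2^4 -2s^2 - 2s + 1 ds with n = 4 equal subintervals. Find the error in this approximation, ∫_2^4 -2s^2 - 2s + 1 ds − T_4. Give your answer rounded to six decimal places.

0.166667

Exact integral: ∫_2^4 f(s) ds ≈ -47.33333333.
T_4 = -47.5.
Error ≈ -47.33333333 − (-47.5) ≈ 0.166667.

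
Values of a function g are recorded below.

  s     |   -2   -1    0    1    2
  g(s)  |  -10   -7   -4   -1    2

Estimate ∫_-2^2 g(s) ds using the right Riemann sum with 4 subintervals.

Δs = 1.
Sum = 1·[(-7) + (-4) + (-1) + 2] = -10.

-10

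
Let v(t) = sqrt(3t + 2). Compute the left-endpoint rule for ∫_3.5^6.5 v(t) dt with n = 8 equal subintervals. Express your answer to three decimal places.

12.125

Δt = (6.5 − 3.5)/8 = 0.375.
Left endpoints: 3.5, 3.875, 4.25, 4.625, 5, 5.375, 5.75, 6.125.
v(3.5) ≈ 3.536, v(3.875) ≈ 3.691, v(4.25) ≈ 3.841, v(4.625) ≈ 3.984, v(5) ≈ 4.123, v(5.375) ≈ 4.257, v(5.75) ≈ 4.387, v(6.125) ≈ 4.514.
Sum = Δt · [v(3.5) + v(3.875) + v(4.25) + ...].
Sum ≈ 12.125.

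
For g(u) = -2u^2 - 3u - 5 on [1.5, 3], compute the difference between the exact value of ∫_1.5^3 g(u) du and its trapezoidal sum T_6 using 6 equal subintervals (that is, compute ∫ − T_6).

Exact integral: ∫_1.5^3 g(u) du = -33.375.
T_6 = -33.40625.
Error = -33.375 − (-33.40625) = 0.03125.

0.03125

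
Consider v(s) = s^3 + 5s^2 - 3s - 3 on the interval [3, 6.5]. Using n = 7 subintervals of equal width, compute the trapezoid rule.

Δs = (6.5 − 3)/7 = 0.5.
v(3) = 60, v(3.5) = 90.625, v(4) = 129, v(4.5) = 175.875, v(5) = 232, v(5.5) = 298.125, v(6) = 375, v(6.5) = 463.375.
T_7 = (Δs/2)·[v(s_0) + 2v(s_1) + ... + 2v(s_{6}) + v(s_7)].
Sum = 781.15625.

781.15625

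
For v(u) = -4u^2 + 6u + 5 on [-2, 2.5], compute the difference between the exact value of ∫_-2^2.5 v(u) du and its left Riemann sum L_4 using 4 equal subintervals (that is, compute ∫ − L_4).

Exact integral: ∫_-2^2.5 v(u) du = -2.25.
L_4 = -16.171875.
Error = -2.25 − (-16.171875) = 13.921875.

13.921875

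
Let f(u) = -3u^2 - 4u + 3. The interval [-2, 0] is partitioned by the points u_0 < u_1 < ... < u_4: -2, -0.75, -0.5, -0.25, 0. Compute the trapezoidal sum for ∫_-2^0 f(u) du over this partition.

5

Subinterval widths: 1.25, 0.25, 0.25, 0.25.
f(-2) = -1, f(-0.75) = 4.3125, f(-0.5) = 4.25, f(-0.25) = 3.8125, f(0) = 3.
On each subinterval the trapezoid contributes (Δu_i/2)·[f(u_{i-1}) + f(u_i)].
Sum = 5.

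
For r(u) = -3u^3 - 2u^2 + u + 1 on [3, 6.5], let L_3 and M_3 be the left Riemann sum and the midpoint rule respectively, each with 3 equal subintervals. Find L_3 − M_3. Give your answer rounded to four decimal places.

416.7977

L_3 ≈ -988.442130.
M_3 ≈ -1405.239873.
L_3 − M_3 ≈ 416.7977.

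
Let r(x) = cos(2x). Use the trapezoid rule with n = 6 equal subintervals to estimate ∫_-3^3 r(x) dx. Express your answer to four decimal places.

-0.1794

Δx = (3 − (-3))/6 = 1.
r(-3) ≈ 0.9602, r(-2) ≈ -0.6536, r(-1) ≈ -0.4161, r(0) ≈ 1.0000, r(1) ≈ -0.4161, r(2) ≈ -0.6536, r(3) ≈ 0.9602.
T_6 = (Δx/2)·[r(x_0) + 2r(x_1) + ... + 2r(x_{5}) + r(x_6)].
Sum ≈ -0.1794.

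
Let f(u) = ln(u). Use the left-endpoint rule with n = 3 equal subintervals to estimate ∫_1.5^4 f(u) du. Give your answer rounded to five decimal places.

Δu = (4 − 1.5)/3 = 5/6.
Left endpoints: 1.5, 7/3, 19/6.
f(1.5) ≈ 0.40547, f(7/3) ≈ 0.84730, f(19/6) ≈ 1.15268.
Sum = Δu · [f(1.5) + f(7/3) + f(19/6)].
Sum ≈ 2.00454.

2.00454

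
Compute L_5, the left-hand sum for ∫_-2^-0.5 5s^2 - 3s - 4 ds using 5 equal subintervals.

Δs = (-0.5 − (-2))/5 = 0.3.
Left endpoints: -2, -1.7, -1.4, -1.1, -0.8.
f(-2) = 22, f(-1.7) = 15.55, f(-1.4) = 10, f(-1.1) = 5.35, f(-0.8) = 1.6.
Sum = Δs · [f(-2) + f(-1.7) + f(-1.4) + f(-1.1) + f(-0.8)].
Sum = 16.35.

16.35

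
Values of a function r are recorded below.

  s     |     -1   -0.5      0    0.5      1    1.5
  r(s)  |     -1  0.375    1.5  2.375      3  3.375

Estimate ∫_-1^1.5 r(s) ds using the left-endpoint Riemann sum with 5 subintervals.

3.125

Δs = 0.5.
Sum = 0.5·[(-1) + 0.375 + 1.5 + 2.375 + 3] = 3.125.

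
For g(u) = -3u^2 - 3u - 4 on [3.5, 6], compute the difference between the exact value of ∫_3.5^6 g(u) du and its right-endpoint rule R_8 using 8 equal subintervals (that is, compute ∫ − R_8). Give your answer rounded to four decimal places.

Exact integral: ∫_3.5^6 g(u) du = -218.75.
R_8 ≈ -231.176758.
Error ≈ -218.75 − (-231.176758) ≈ 12.4268.

12.4268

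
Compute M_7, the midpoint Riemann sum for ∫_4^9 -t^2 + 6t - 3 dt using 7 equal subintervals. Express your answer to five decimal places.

-41.45408

Δt = (9 − 4)/7 = 5/7.
Midpoints: 61/14, 71/14, 81/14, 6.5, 101/14, 111/14, 121/14.
f(61/14) = 815/196, f(71/14) = 335/196, f(81/14) = -345/196, f(6.5) = -6.25, f(101/14) = -2305/196, f(111/14) = -3585/196, f(121/14) = -5065/196.
Sum = Δt · [f(61/14) + f(71/14) + f(81/14) + ...].
Sum ≈ -41.45408.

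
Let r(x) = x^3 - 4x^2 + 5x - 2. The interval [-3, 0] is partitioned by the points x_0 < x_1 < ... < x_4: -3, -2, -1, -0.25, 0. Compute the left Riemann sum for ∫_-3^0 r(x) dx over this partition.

-125.87890625

Subinterval widths: 1, 1, 0.75, 0.25.
Left endpoints: -3, -2, -1, -0.25.
r(-3) = -80, r(-2) = -36, r(-1) = -12, r(-0.25) = -3.515625.
Sum = Σ Δx_i · r(x_i).
Sum = -125.87890625.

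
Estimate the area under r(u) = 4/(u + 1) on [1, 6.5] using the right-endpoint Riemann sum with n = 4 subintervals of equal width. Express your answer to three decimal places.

Δu = (6.5 − 1)/4 = 1.375.
Right endpoints: 2.375, 3.75, 5.125, 6.5.
r(2.375) = 32/27, r(3.75) = 16/19, r(5.125) = 32/49, r(6.5) = 8/15.
Sum = Δu · [r(2.375) + r(3.75) + r(5.125) + r(6.5)].
Sum ≈ 4.419.

4.419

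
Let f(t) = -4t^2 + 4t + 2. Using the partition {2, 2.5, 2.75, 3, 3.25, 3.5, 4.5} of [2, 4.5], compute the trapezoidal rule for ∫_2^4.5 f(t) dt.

Subinterval widths: 0.5, 0.25, 0.25, 0.25, 0.25, 1.
f(2) = -6, f(2.5) = -13, f(2.75) = -17.25, f(3) = -22, f(3.25) = -27.25, f(3.5) = -33, f(4.5) = -61.
On each subinterval the trapezoid contributes (Δt_i/2)·[f(t_{i-1}) + f(t_i)].
Sum = -74.125.

-74.125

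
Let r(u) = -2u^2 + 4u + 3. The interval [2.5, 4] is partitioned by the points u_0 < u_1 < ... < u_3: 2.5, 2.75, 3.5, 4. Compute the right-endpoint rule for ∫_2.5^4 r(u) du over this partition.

Subinterval widths: 0.25, 0.75, 0.5.
Right endpoints: 2.75, 3.5, 4.
r(2.75) = -1.125, r(3.5) = -7.5, r(4) = -13.
Sum = Σ Δu_i · r(u_i).
Sum = -12.40625.

-12.40625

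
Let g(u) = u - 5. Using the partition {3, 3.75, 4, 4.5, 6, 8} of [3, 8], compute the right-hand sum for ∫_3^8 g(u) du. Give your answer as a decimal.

Subinterval widths: 0.75, 0.25, 0.5, 1.5, 2.
Right endpoints: 3.75, 4, 4.5, 6, 8.
g(3.75) = -1.25, g(4) = -1, g(4.5) = -0.5, g(6) = 1, g(8) = 3.
Sum = Σ Δu_i · g(u_i).
Sum = 6.0625.

6.0625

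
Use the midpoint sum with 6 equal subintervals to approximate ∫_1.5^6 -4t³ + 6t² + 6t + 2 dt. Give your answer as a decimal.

Δt = (6 − 1.5)/6 = 0.75.
Midpoints: 1.875, 2.625, 3.375, 4.125, 4.875, 5.625.
f(1.875) = 7.9765625, f(2.625) = -13.2578125, f(3.375) = -63.1796875, f(4.125) = -151.9140625, f(4.875) = -289.5859375, f(5.625) = -486.3203125.
Sum = Δt · [f(1.875) + f(2.625) + f(3.375) + ...].
Sum = -747.2109375.

-747.2109375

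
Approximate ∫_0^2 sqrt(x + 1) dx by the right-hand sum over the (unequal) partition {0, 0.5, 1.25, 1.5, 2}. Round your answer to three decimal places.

Subinterval widths: 0.5, 0.75, 0.25, 0.5.
Right endpoints: 0.5, 1.25, 1.5, 2.
f(0.5) ≈ 1.225, f(1.25) ≈ 1.500, f(1.5) ≈ 1.581, f(2) ≈ 1.732.
Sum = Σ Δx_i · f(x_i).
Sum ≈ 2.999.

2.999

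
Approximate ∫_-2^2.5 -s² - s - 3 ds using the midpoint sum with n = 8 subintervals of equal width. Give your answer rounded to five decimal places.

Δs = (2.5 − (-2))/8 = 0.5625.
Midpoints: -1.71875, -1.15625, -0.59375, -0.03125, 0.53125, 1.09375, 1.65625, 2.21875.
f(-1.71875) = -4337/1024, f(-1.15625) = -3257/1024, f(-0.59375) = -2825/1024, f(-0.03125) = -3041/1024, f(0.53125) = -3905/1024, f(1.09375) = -5417/1024, f(1.65625) = -7577/1024, f(2.21875) = -10385/1024.
Sum = Δs · [f(-1.71875) + f(-1.15625) + f(-0.59375) + ...].
Sum ≈ -22.38135.

-22.38135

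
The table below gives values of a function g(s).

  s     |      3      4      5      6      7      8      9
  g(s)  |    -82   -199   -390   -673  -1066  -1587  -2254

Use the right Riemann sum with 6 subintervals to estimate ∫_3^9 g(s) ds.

Δs = 1.
Sum = 1·[(-199) + (-390) + (-673) + (-1066) + (-1587) + (-2254)] = -6169.

-6169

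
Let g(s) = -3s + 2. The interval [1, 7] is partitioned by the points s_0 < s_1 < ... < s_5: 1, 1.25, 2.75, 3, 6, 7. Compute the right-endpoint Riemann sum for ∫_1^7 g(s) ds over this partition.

Subinterval widths: 0.25, 1.5, 0.25, 3, 1.
Right endpoints: 1.25, 2.75, 3, 6, 7.
g(1.25) = -1.75, g(2.75) = -6.25, g(3) = -7, g(6) = -16, g(7) = -19.
Sum = Σ Δs_i · g(s_i).
Sum = -78.5625.

-78.5625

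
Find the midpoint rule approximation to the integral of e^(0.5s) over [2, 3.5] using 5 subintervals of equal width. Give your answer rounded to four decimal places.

6.0670

Δs = (3.5 − 2)/5 = 0.3.
Midpoints: 2.15, 2.45, 2.75, 3.05, 3.35.
f(2.15) ≈ 2.9300, f(2.45) ≈ 3.4042, f(2.75) ≈ 3.9551, f(3.05) ≈ 4.5951, f(3.35) ≈ 5.3388.
Sum = Δs · [f(2.15) + f(2.45) + f(2.75) + f(3.05) + f(3.35)].
Sum ≈ 6.0670.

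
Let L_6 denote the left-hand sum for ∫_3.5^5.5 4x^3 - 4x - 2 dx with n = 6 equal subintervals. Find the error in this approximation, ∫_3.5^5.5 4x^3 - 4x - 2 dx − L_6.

Exact integral: ∫_3.5^5.5 f(x) dx = 725.
L_6 = 646.
Error = 725 − 646 = 79.

79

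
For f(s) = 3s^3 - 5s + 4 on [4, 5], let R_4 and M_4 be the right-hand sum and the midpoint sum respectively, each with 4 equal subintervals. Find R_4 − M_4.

22.8828125

R_4 = 280.921875.
M_4 = 258.0390625.
R_4 − M_4 = 22.8828125.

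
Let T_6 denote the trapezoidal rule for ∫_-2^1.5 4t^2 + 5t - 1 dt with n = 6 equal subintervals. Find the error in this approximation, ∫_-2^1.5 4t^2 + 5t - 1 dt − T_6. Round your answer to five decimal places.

-0.79398

Exact integral: ∫_-2^1.5 f(t) dt ≈ 7.2916667.
T_6 ≈ 8.0856481.
Error ≈ 7.2916667 − 8.0856481 ≈ -0.79398.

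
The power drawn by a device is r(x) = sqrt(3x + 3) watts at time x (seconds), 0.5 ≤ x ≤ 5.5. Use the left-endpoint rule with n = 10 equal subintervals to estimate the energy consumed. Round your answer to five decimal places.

Δx = (5.5 − 0.5)/10 = 0.5.
Left endpoints: 0.5, 1, 1.5, 2, 2.5, 3, 3.5, 4, 4.5, 5.
r(0.5) ≈ 2.12132, r(1) ≈ 2.44949, r(1.5) ≈ 2.73861, r(2) ≈ 3.00000, r(2.5) ≈ 3.24037, r(3) ≈ 3.46410, r(3.5) ≈ 3.67423, r(4) ≈ 3.87298, r(4.5) ≈ 4.06202, r(5) ≈ 4.24264.
Sum = Δx · [r(0.5) + r(1) + r(1.5) + ...].
Sum ≈ 16.43289.

16.43289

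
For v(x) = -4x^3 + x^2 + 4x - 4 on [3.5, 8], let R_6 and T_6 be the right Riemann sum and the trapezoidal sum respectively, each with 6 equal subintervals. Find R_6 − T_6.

-677.53125

R_6 = -4410.28125.
T_6 = -3732.75.
R_6 − T_6 = -677.53125.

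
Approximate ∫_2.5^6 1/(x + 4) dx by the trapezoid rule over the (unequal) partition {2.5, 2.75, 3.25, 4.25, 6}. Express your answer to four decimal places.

0.4324

Subinterval widths: 0.25, 0.5, 1, 1.75.
f(2.5) = 2/13, f(2.75) = 4/27, f(3.25) = 4/29, f(4.25) = 4/33, f(6) = 0.1.
On each subinterval the trapezoid contributes (Δx_i/2)·[f(x_{i-1}) + f(x_i)].
Sum ≈ 0.4324.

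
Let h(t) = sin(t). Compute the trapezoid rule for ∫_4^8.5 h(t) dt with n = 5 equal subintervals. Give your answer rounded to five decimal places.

Δt = (8.5 − 4)/5 = 0.9.
h(4) ≈ -0.75680, h(4.9) ≈ -0.98245, h(5.8) ≈ -0.46460, h(6.7) ≈ 0.40485, h(7.6) ≈ 0.96792, h(8.5) ≈ 0.79849.
T_5 = (Δt/2)·[h(t_0) + 2h(t_1) + ... + 2h(t_{4}) + h(t_5)].
Sum ≈ -0.04810.

-0.04810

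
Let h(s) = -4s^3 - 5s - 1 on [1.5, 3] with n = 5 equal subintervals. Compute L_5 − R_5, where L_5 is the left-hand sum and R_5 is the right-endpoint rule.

30.6

L_5 = -79.62.
R_5 = -110.22.
L_5 − R_5 = 30.6.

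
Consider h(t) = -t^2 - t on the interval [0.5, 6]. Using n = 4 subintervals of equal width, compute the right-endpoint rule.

-119.92578125

Δt = (6 − 0.5)/4 = 1.375.
Right endpoints: 1.875, 3.25, 4.625, 6.
h(1.875) = -5.390625, h(3.25) = -13.8125, h(4.625) = -26.015625, h(6) = -42.
Sum = Δt · [h(1.875) + h(3.25) + h(4.625) + h(6)].
Sum = -119.92578125.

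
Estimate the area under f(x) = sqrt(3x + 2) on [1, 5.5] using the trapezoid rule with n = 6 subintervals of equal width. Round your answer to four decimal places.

15.1830

Δx = (5.5 − 1)/6 = 0.75.
f(1) ≈ 2.2361, f(1.75) ≈ 2.6926, f(2.5) ≈ 3.0822, f(3.25) ≈ 3.4278, f(4) ≈ 3.7417, f(4.75) ≈ 4.0311, f(5.5) ≈ 4.3012.
T_6 = (Δx/2)·[f(x_0) + 2f(x_1) + ... + 2f(x_{5}) + f(x_6)].
Sum ≈ 15.1830.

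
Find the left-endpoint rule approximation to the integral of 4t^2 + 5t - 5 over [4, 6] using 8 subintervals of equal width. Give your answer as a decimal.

231.5

Δt = (6 − 4)/8 = 0.25.
Left endpoints: 4, 4.25, 4.5, 4.75, 5, 5.25, 5.5, 5.75.
f(4) = 79, f(4.25) = 88.5, f(4.5) = 98.5, f(4.75) = 109, f(5) = 120, f(5.25) = 131.5, f(5.5) = 143.5, f(5.75) = 156.
Sum = Δt · [f(4) + f(4.25) + f(4.5) + ...].
Sum = 231.5.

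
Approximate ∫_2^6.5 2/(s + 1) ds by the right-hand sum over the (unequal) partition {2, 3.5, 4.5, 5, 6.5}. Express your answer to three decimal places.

Subinterval widths: 1.5, 1, 0.5, 1.5.
Right endpoints: 3.5, 4.5, 5, 6.5.
f(3.5) = 4/9, f(4.5) = 4/11, f(5) = 1/3, f(6.5) = 4/15.
Sum = Σ Δs_i · f(s_i).
Sum ≈ 1.597.

1.597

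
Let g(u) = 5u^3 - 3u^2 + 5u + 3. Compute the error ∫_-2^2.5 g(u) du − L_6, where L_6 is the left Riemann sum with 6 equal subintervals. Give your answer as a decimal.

Exact integral: ∫_-2^2.5 g(u) du = 24.328125.
L_6 = -25.55859375.
Error = 24.328125 − (-25.55859375) = 49.88671875.

49.88671875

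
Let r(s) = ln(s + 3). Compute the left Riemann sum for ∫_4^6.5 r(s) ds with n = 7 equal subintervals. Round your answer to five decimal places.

5.21097

Δs = (6.5 − 4)/7 = 5/14.
Left endpoints: 4, 61/14, 33/7, 71/14, 38/7, 81/14, 43/7.
r(4) ≈ 1.94591, r(61/14) ≈ 1.99567, r(33/7) ≈ 2.04307, r(71/14) ≈ 2.08833, r(38/7) ≈ 2.13163, r(81/14) ≈ 2.17313, r(43/7) ≈ 2.21297.
Sum = Δs · [r(4) + r(61/14) + r(33/7) + ...].
Sum ≈ 5.21097.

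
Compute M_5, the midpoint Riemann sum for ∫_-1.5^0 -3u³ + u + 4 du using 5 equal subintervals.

Δu = (0 − (-1.5))/5 = 0.3.
Midpoints: -1.35, -1.05, -0.75, -0.45, -0.15.
f(-1.35) = 10.031125, f(-1.05) = 6.422875, f(-0.75) = 4.515625, f(-0.45) = 3.823375, f(-0.15) = 3.860125.
Sum = Δu · [f(-1.35) + f(-1.05) + f(-0.75) + f(-0.45) + f(-0.15)].
Sum = 8.5959375.

8.5959375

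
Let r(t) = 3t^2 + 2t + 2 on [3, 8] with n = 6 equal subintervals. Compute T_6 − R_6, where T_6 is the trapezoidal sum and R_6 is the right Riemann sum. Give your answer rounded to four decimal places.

-72.9167

T_6 ≈ 551.736111.
R_6 ≈ 624.652778.
T_6 − R_6 ≈ -72.9167.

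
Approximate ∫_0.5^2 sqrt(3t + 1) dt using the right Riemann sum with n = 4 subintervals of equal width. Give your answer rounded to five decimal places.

3.43237

Δt = (2 − 0.5)/4 = 0.375.
Right endpoints: 0.875, 1.25, 1.625, 2.
f(0.875) ≈ 1.90394, f(1.25) ≈ 2.17945, f(1.625) ≈ 2.42384, f(2) ≈ 2.64575.
Sum = Δt · [f(0.875) + f(1.25) + f(1.625) + f(2)].
Sum ≈ 3.43237.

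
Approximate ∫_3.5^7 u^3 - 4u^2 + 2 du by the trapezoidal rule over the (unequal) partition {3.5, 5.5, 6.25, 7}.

184.30859375

Subinterval widths: 2, 0.75, 0.75.
f(3.5) = -4.125, f(5.5) = 47.375, f(6.25) = 89.890625, f(7) = 149.
On each subinterval the trapezoid contributes (Δu_i/2)·[f(u_{i-1}) + f(u_i)].
Sum = 184.30859375.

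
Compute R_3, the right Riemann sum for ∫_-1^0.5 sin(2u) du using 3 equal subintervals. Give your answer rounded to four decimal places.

0.0000

Δu = (0.5 − (-1))/3 = 0.5.
Right endpoints: -0.5, 0, 0.5.
f(-0.5) ≈ -0.8415, f(0) ≈ 0.0000, f(0.5) ≈ 0.8415.
Sum = Δu · [f(-0.5) + f(0) + f(0.5)].
Sum ≈ 0.0000.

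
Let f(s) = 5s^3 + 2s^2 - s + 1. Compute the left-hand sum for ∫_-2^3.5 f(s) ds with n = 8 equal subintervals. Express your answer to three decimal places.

Δs = (3.5 − (-2))/8 = 0.6875.
Left endpoints: -2, -1.3125, -0.625, 0.0625, 0.75, 1.4375, 2.125, 2.8125.
f(-2) = -29, f(-1.3125) = -22721/4096, f(-0.625) = 607/512, f(0.0625) = 3877/4096, f(0.75) = 3.484375, f(1.4375) = 75971/4096, f(2.125) = 28613/512, f(2.8125) = 513001/4096.
Sum = Δs · [f(-2) + f(-1.3125) + f(-0.625) + ...].
Sum ≈ 117.388.

117.388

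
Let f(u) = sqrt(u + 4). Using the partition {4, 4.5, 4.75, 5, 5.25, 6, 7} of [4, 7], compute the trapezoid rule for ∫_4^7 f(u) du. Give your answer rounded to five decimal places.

Subinterval widths: 0.5, 0.25, 0.25, 0.25, 0.75, 1.
f(4) ≈ 2.82843, f(4.5) ≈ 2.91548, f(4.75) ≈ 2.95804, f(5) ≈ 3.00000, f(5.25) ≈ 3.04138, f(6) ≈ 3.16228, f(7) ≈ 3.31662.
On each subinterval the trapezoid contributes (Δu_i/2)·[f(u_{i-1}) + f(u_i)].
Sum ≈ 9.23592.

9.23592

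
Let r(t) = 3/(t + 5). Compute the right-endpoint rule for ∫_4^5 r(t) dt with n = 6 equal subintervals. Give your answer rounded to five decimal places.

0.31332

Δt = (5 − 4)/6 = 1/6.
Right endpoints: 25/6, 13/3, 4.5, 14/3, 29/6, 5.
r(25/6) = 18/55, r(13/3) = 9/28, r(4.5) = 6/19, r(14/3) = 9/29, r(29/6) = 18/59, r(5) = 0.3.
Sum = Δt · [r(25/6) + r(13/3) + r(4.5) + ...].
Sum ≈ 0.31332.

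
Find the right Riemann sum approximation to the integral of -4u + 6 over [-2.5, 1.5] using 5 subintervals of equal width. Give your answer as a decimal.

25.6

Δu = (1.5 − (-2.5))/5 = 0.8.
Right endpoints: -1.7, -0.9, -0.1, 0.7, 1.5.
f(-1.7) = 12.8, f(-0.9) = 9.6, f(-0.1) = 6.4, f(0.7) = 3.2, f(1.5) = 0.
Sum = Δu · [f(-1.7) + f(-0.9) + f(-0.1) + f(0.7) + f(1.5)].
Sum = 25.6.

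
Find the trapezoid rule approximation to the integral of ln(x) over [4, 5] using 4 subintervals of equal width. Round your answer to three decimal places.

Δx = (5 − 4)/4 = 0.25.
f(4) ≈ 1.386, f(4.25) ≈ 1.447, f(4.5) ≈ 1.504, f(4.75) ≈ 1.558, f(5) ≈ 1.609.
T_4 = (Δx/2)·[f(x_0) + 2f(x_1) + 2f(x_2) + 2f(x_3) + f(x_4)].
Sum ≈ 1.502.

1.502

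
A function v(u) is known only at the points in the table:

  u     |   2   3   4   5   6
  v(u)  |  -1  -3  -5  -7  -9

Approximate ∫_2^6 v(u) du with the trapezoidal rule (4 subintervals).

Δu = 1.
T_4 = (1/2)·[(-1) + 2·(-3) + 2·(-5) + 2·(-7) + (-9)] = -20.

-20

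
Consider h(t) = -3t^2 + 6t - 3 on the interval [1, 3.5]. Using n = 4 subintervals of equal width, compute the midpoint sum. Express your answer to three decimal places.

Δt = (3.5 − 1)/4 = 0.625.
Midpoints: 1.3125, 1.9375, 2.5625, 3.1875.
h(1.3125) = -0.29296875, h(1.9375) = -2.63671875, h(2.5625) = -7.32421875, h(3.1875) = -14.35546875.
Sum = Δt · [h(1.3125) + h(1.9375) + h(2.5625) + h(3.1875)].
Sum ≈ -15.381.

-15.381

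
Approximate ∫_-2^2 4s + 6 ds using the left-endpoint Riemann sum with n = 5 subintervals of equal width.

Δs = (2 − (-2))/5 = 0.8.
Left endpoints: -2, -1.2, -0.4, 0.4, 1.2.
f(-2) = -2, f(-1.2) = 1.2, f(-0.4) = 4.4, f(0.4) = 7.6, f(1.2) = 10.8.
Sum = Δs · [f(-2) + f(-1.2) + f(-0.4) + f(0.4) + f(1.2)].
Sum = 17.6.

17.6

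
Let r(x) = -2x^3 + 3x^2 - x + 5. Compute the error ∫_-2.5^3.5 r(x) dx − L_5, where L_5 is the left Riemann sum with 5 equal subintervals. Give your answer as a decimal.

Exact integral: ∫_-2.5^3.5 r(x) dx = 30.
L_5 = 93.
Error = 30 − 93 = -63.

-63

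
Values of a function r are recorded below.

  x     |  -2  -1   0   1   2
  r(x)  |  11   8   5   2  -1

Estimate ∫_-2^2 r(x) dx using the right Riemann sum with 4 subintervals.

Δx = 1.
Sum = 1·[8 + 5 + 2 + (-1)] = 14.

14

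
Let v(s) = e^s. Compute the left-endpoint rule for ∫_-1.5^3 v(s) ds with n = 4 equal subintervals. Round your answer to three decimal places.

10.742

Δs = (3 − (-1.5))/4 = 1.125.
Left endpoints: -1.5, -0.375, 0.75, 1.875.
v(-1.5) ≈ 0.223, v(-0.375) ≈ 0.687, v(0.75) ≈ 2.117, v(1.875) ≈ 6.521.
Sum = Δs · [v(-1.5) + v(-0.375) + v(0.75) + v(1.875)].
Sum ≈ 10.742.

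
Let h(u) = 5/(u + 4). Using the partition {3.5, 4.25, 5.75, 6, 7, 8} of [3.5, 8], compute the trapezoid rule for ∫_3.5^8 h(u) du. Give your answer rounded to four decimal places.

Subinterval widths: 0.75, 1.5, 0.25, 1, 1.
h(3.5) = 2/3, h(4.25) = 20/33, h(5.75) = 20/39, h(6) = 0.5, h(7) = 5/11, h(8) = 5/12.
On each subinterval the trapezoid contributes (Δu_i/2)·[h(u_{i-1}) + h(u_i)].
Sum ≈ 2.3559.

2.3559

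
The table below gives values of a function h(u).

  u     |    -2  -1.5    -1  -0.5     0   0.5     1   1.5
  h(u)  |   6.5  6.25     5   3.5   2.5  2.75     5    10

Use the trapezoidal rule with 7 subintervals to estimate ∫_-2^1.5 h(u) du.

16.625

Δu = 0.5.
T_7 = (0.5/2)·[6.5 + 2·6.25 + 2·5 + 2·3.5 + 2·2.5 + 2·2.75 + 2·5 + 10] = 16.625.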